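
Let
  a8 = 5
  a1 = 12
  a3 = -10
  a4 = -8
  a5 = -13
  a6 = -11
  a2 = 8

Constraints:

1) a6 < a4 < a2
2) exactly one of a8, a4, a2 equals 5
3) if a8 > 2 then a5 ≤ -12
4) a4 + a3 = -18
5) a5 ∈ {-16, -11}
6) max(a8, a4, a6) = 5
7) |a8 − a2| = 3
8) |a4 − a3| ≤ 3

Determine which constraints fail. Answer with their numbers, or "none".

1) values -11 < -8 < 8 — holds.
2) a8=5, a4=-8, a2=8; 1 of them equals 5 — holds.
3) a8 = 5 > 2, so we need a5 ≤ -12; a5 = -13 ≤ -12 — holds.
4) a4 + a3 = -8 + (-10) = -18 — holds.
5) a5 = -13 is not in {-16, -11} — does not hold.
6) max(5, -8, -11) = 5 — holds.
7) |5 − 8| = 3 — holds.
8) |-8 − (-10)| = 2; 2 ≤ 3 — holds.

Violated: 5.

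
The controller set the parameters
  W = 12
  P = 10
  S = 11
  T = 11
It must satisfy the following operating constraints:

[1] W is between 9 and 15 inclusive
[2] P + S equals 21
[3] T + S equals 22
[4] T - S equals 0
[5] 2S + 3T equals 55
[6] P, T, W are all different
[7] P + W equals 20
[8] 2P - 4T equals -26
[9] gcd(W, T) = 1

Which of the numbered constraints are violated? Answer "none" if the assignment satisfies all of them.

[1] W = 12 lies in [9, 15] — holds.
[2] P + S = 10 + 11 = 21 — holds.
[3] T + S = 11 + 11 = 22 — holds.
[4] T - S = 11 - 11 = 0 — holds.
[5] 2S + 3T = 2(11) + 3(11) = 55 — holds.
[6] values 10, 11, 12 are pairwise distinct — holds.
[7] P + W = 10 + 12 = 22, not 20 — does not hold.
[8] 2P - 4T = 2(10) - 4(11) = -24, not -26 — does not hold.
[9] gcd(12, 11) = 1 — holds.

Constraints 7, 8 do not hold.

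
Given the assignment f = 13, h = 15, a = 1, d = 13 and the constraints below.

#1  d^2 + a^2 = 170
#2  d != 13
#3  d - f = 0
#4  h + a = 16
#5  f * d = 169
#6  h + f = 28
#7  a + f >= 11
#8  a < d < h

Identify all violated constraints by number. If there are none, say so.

#1 d^2 + a^2 = 13^2 + 1^2 = 169 + 1 = 170 — satisfied.
#2 d = 13, but 13 is required to differ — violated.
#3 d - f = 13 - 13 = 0 — satisfied.
#4 h + a = 15 + 1 = 16 — satisfied.
#5 f * d = 13 * 13 = 169 — satisfied.
#6 h + f = 15 + 13 = 28 — satisfied.
#7 a + f = 1 + 13 = 14; 14 ≥ 11 — satisfied.
#8 values 1 < 13 < 15 — satisfied.

Constraint 2 is violated.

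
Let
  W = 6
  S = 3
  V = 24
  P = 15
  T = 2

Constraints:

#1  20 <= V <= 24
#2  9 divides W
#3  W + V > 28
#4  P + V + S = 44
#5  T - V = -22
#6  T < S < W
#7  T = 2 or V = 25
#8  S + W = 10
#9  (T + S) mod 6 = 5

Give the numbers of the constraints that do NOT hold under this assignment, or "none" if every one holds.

No — constraints 2, 4, 8 are not satisfied.

#1 V = 24 lies in [20, 24] — OK.
#2 6 = 9*0 + 6, so 9 does not divide 6 — violated.
#3 W + V = 6 + 24 = 30; 30 > 28 — OK.
#4 P + V + S = 15 + 24 + 3 = 42, not 44 — violated.
#5 T - V = 2 - 24 = -22 — OK.
#6 values 2 < 3 < 6 — OK.
#7 T = 2 = 2 (first disjunct) — OK.
#8 S + W = 3 + 6 = 9, not 10 — violated.
#9 T + S = 5; 5 mod 6 = 5 — OK.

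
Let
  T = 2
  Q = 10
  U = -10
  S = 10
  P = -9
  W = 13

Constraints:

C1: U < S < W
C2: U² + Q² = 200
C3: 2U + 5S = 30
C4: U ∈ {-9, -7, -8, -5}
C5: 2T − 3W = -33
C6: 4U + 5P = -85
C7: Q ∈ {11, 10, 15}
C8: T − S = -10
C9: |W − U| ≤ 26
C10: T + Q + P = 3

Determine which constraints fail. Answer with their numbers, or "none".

Violated: 4, 5, 8.

C1: values -10 < 10 < 13 — holds.
C2: U² + Q² = (-10)² + 10² = 100 + 100 = 200 — holds.
C3: 2U + 5S = 2(-10) + 5(10) = 30 — holds.
C4: U = -10 is not in {-9, -7, -8, -5} — does not hold.
C5: 2T − 3W = 2(2) − 3(13) = -35, not -33 — does not hold.
C6: 4U + 5P = 4(-10) + 5(-9) = -85 — holds.
C7: Q = 10 is in {11, 10, 15} — holds.
C8: T − S = 2 − 10 = -8, not -10 — does not hold.
C9: |13 − (-10)| = 23; 23 ≤ 26 — holds.
C10: T + Q + P = 2 + 10 + (-9) = 3 — holds.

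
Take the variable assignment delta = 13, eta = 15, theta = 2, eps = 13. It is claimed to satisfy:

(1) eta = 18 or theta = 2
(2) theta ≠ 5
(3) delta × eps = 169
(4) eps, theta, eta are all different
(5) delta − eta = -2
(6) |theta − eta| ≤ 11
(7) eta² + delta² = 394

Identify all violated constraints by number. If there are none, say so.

(1) eta = 15 ≠ 18, but theta = 2 = 2 (second disjunct)  OK
(2) theta = 2, and 2 ≠ 5  OK
(3) delta × eps = 13 × 13 = 169  OK
(4) values 13, 2, 15 are pairwise distinct  OK
(5) delta − eta = 13 − 15 = -2  OK
(6) |2 − 15| = 13; 13 > 11, exceeds bound 11  FAIL
(7) eta² + delta² = 15² + 13² = 225 + 169 = 394  OK

No — constraint 6 is not satisfied.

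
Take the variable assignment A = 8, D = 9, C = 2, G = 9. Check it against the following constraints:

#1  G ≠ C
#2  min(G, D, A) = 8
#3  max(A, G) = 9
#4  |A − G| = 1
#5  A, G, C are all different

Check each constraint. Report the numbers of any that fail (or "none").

All constraints are satisfied.

#1 G = 9, C = 2; distinct — OK.
#2 min(9, 9, 8) = 8 — OK.
#3 max(8, 9) = 9 — OK.
#4 |8 − 9| = 1 — OK.
#5 values 8, 9, 2 are pairwise distinct — OK.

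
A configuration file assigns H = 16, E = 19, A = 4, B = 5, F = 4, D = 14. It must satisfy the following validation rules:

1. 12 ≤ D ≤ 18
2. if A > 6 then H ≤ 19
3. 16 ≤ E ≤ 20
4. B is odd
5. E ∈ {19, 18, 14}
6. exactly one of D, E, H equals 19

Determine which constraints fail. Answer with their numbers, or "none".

1. D = 14 lies in [12, 18] — holds.
2. A = 4, not > 6; antecedent false, conditional vacuously true — holds.
3. E = 19 lies in [16, 20] — holds.
4. B = 5 is odd — holds.
5. E = 19 is in {19, 18, 14} — holds.
6. D=14, E=19, H=16; 1 of them equals 19 — holds.

All constraints are satisfied.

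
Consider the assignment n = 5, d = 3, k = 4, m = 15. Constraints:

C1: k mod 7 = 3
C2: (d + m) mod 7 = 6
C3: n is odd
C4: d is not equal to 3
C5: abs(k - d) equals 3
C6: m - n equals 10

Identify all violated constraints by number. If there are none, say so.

C1: 4 mod 7 = 4, not 3  fails
C2: d + m = 18; 18 mod 7 = 4, not 6  fails
C3: n = 5 is odd  holds
C4: d = 3, but 3 is required to differ  fails
C5: abs(4 - 3) = 1, not 3  fails
C6: m - n = 15 - 5 = 10  holds

Constraints 1, 2, 4, 5 are violated.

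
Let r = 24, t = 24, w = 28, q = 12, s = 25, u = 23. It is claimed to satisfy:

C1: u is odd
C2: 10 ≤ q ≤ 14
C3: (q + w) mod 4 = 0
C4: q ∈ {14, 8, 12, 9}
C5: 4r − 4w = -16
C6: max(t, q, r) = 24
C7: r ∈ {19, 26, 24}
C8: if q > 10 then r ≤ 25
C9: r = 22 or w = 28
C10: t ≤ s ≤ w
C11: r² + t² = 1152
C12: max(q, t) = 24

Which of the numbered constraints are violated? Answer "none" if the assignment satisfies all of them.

C1: u = 23 is odd  holds
C2: q = 12 lies in [10, 14]  holds
C3: q + w = 40; 40 mod 4 = 0  holds
C4: q = 12 is in {14, 8, 12, 9}  holds
C5: 4r − 4w = 4(24) − 4(28) = -16  holds
C6: max(24, 12, 24) = 24  holds
C7: r = 24 is in {19, 26, 24}  holds
C8: q = 12 > 10, so we need r ≤ 25; r = 24 ≤ 25  holds
C9: r = 24 ≠ 22, but w = 28 = 28 (second disjunct)  holds
C10: values 24 ≤ 25 ≤ 28  holds
C11: r² + t² = 24² + 24² = 576 + 576 = 1152  holds
C12: max(12, 24) = 24  holds

No violations.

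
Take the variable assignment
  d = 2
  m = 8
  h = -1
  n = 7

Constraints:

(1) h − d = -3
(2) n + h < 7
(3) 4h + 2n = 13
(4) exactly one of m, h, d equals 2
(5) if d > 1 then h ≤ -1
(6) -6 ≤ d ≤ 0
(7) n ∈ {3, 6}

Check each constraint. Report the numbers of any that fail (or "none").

Constraints 3, 6, and 7 are violated.

(1) h − d = -1 − 2 = -3 — satisfied.
(2) n + h = 7 + (-1) = 6; 6 < 7 — satisfied.
(3) 4h + 2n = 4(-1) + 2(7) = 10, not 13 — violated.
(4) m=8, h=-1, d=2; 1 of them equals 2 — satisfied.
(5) d = 2 > 1, so we need h ≤ -1; h = -1 ≤ -1 — satisfied.
(6) d = 2 is outside [-6, 0] — violated.
(7) n = 7 is not in {3, 6} — violated.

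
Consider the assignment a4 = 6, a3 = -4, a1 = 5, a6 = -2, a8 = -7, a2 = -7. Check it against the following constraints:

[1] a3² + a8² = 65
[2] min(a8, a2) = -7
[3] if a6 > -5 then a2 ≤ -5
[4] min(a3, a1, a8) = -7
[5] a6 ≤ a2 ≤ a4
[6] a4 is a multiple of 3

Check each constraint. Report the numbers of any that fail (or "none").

[1] a3² + a8² = (-4)² + (-7)² = 16 + 49 = 65 — OK.
[2] min(-7, -7) = -7 — OK.
[3] a6 = -2 > -5, so we need a2 ≤ -5; a2 = -7 ≤ -5 — OK.
[4] min(-4, 5, -7) = -7 — OK.
[5] values -2, -7, 6; a6 = -2 is not ≤ a2 = -7 — violated.
[6] 6 / 3 = 2, so 3 divides 6 — OK.

The assignment fails constraint 5.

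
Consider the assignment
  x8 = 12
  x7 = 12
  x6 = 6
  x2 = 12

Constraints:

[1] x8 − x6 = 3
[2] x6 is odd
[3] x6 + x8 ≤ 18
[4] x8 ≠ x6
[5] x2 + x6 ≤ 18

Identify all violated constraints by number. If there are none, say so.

Constraints 1, 2 do not hold.

[1] x8 − x6 = 12 − 6 = 6, not 3 — does not hold.
[2] x6 = 6 is even — does not hold.
[3] x6 + x8 = 6 + 12 = 18; 18 ≤ 18 — holds.
[4] x8 = 12, x6 = 6; distinct — holds.
[5] x2 + x6 = 12 + 6 = 18; 18 ≤ 18 — holds.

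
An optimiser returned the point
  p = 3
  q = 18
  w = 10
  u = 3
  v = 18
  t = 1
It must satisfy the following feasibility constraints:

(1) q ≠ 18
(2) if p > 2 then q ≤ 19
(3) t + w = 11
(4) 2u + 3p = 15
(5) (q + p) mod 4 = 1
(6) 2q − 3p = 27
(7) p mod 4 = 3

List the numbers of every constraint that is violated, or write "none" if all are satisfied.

(1) q = 18, but 18 is required to differ  false
(2) p = 3 > 2, so we need q ≤ 19; q = 18 ≤ 19  true
(3) t + w = 1 + 10 = 11  true
(4) 2u + 3p = 2(3) + 3(3) = 15  true
(5) q + p = 21; 21 mod 4 = 1  true
(6) 2q − 3p = 2(18) − 3(3) = 27  true
(7) 3 mod 4 = 3  true

Constraint 1 is violated.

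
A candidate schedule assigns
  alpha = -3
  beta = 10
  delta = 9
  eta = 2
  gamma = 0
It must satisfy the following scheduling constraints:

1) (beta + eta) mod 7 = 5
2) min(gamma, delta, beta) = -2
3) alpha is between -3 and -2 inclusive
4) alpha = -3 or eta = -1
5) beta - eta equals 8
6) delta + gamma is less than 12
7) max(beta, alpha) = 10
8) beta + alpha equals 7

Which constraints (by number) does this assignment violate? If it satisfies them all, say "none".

1) beta + eta = 12; 12 mod 7 = 5 — holds.
2) min(0, 9, 10) = 0, not -2 — does not hold.
3) alpha = -3 lies in [-3, -2] — holds.
4) alpha = -3 = -3 (first disjunct) — holds.
5) beta - eta = 10 - 2 = 8 — holds.
6) delta + gamma = 9 + 0 = 9; 9 < 12 — holds.
7) max(10, -3) = 10 — holds.
8) beta + alpha = 10 + (-3) = 7 — holds.

Violated: 2.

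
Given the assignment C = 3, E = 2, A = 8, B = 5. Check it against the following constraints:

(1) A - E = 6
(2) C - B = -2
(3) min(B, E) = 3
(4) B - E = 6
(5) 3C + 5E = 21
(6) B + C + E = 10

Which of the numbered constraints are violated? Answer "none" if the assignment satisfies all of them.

Constraints 3, 4, and 5 do not hold.

(1) A - E = 8 - 2 = 6  holds
(2) C - B = 3 - 5 = -2  holds
(3) min(5, 2) = 2, not 3  fails
(4) B - E = 5 - 2 = 3, not 6  fails
(5) 3C + 5E = 3(3) + 5(2) = 19, not 21  fails
(6) B + C + E = 5 + 3 + 2 = 10  holds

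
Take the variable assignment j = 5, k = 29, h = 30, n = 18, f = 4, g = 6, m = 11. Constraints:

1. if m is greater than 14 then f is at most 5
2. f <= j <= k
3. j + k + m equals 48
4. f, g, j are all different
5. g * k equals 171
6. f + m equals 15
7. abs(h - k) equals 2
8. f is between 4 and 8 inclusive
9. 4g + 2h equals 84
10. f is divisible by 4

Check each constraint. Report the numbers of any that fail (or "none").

Violated: 3, 5, 7.

1. m = 11, not > 14; antecedent false, conditional vacuously true — holds.
2. values 4 <= 5 <= 29 — holds.
3. j + k + m = 5 + 29 + 11 = 45, not 48 — fails.
4. values 4, 6, 5 are pairwise distinct — holds.
5. g * k = 6 * 29 = 174, not 171 — fails.
6. f + m = 4 + 11 = 15 — holds.
7. abs(30 - 29) = 1, not 2 — fails.
8. f = 4 lies in [4, 8] — holds.
9. 4g + 2h = 4(6) + 2(30) = 84 — holds.
10. 4 / 4 = 1, so 4 divides 4 — holds.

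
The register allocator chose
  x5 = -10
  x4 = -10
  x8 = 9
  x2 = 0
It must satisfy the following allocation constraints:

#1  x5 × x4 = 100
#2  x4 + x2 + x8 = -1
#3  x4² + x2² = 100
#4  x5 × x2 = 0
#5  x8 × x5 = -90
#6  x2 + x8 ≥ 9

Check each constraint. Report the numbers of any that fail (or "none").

#1 x5 × x4 = -10 × (-10) = 100  ✓
#2 x4 + x2 + x8 = -10 + 0 + 9 = -1  ✓
#3 x4² + x2² = (-10)² + 0² = 100 + 0 = 100  ✓
#4 x5 × x2 = -10 × 0 = 0  ✓
#5 x8 × x5 = 9 × (-10) = -90  ✓
#6 x2 + x8 = 0 + 9 = 9; 9 ≥ 9  ✓

All constraints are satisfied.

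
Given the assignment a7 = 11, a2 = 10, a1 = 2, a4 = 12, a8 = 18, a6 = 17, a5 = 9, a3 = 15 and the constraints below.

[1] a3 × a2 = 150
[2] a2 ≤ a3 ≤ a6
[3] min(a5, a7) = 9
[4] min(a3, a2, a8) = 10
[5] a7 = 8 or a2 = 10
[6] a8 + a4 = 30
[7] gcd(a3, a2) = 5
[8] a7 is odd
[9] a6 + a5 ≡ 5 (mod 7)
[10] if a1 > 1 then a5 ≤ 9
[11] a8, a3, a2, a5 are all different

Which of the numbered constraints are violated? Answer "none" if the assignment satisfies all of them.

[1] a3 × a2 = 15 × 10 = 150 — holds.
[2] values 10 ≤ 15 ≤ 17 — holds.
[3] min(9, 11) = 9 — holds.
[4] min(15, 10, 18) = 10 — holds.
[5] a7 = 11 ≠ 8, but a2 = 10 = 10 (second disjunct) — holds.
[6] a8 + a4 = 18 + 12 = 30 — holds.
[7] gcd(15, 10) = 5 — holds.
[8] a7 = 11 is odd — holds.
[9] a6 + a5 = 26; 26 mod 7 = 5 — holds.
[10] a1 = 2 > 1, so we need a5 ≤ 9; a5 = 9 ≤ 9 — holds.
[11] values 18, 15, 10, 9 are pairwise distinct — holds.

The assignment satisfies every constraint.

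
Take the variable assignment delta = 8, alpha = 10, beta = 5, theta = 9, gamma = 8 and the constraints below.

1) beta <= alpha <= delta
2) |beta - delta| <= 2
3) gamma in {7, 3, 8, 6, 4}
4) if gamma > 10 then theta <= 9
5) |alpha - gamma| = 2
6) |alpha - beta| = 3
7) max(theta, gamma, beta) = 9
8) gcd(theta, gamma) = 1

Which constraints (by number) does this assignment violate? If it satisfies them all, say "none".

1) values 5, 10, 8; alpha = 10 is not <= delta = 8 — does not hold.
2) |5 - 8| = 3; 3 > 2, exceeds bound 2 — does not hold.
3) gamma = 8 is in {7, 3, 8, 6, 4} — holds.
4) gamma = 8, not > 10; antecedent false, conditional vacuously true — holds.
5) |10 - 8| = 2 — holds.
6) |10 - 5| = 5, not 3 — does not hold.
7) max(9, 8, 5) = 9 — holds.
8) gcd(9, 8) = 1 — holds.

The assignment fails constraints 1, 2, and 6.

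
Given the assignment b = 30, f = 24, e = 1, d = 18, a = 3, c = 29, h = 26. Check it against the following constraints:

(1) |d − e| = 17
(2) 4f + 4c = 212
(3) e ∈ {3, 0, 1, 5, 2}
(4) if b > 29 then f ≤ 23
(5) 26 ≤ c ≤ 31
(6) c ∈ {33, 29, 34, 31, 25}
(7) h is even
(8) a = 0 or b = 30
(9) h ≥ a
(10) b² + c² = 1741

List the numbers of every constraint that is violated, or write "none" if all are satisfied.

(1) |18 − 1| = 17 — holds.
(2) 4f + 4c = 4(24) + 4(29) = 212 — holds.
(3) e = 1 is in {3, 0, 1, 5, 2} — holds.
(4) b = 30 > 29, so we need f ≤ 23; but f = 24 > 23 — fails.
(5) c = 29 lies in [26, 31] — holds.
(6) c = 29 is in {33, 29, 34, 31, 25} — holds.
(7) h = 26 is even — holds.
(8) a = 3 ≠ 0, but b = 30 = 30 (second disjunct) — holds.
(9) h = 26, a = 3; 26 ≥ 3 — holds.
(10) b² + c² = 30² + 29² = 900 + 841 = 1741 — holds.

Constraint 4 does not hold.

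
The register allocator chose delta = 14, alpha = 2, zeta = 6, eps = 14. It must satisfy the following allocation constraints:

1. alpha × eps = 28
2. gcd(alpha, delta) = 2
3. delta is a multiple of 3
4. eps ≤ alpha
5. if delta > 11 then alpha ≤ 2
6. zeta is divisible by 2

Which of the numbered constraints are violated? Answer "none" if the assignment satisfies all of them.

The assignment fails constraints 3 and 4.

1. alpha × eps = 2 × 14 = 28  holds
2. gcd(2, 14) = 2  holds
3. 14 = 3×4 + 2, so 3 does not divide 14  fails
4. eps = 14, alpha = 2; 14 > 2 (want ≤)  fails
5. delta = 14 > 11, so we need alpha ≤ 2; alpha = 2 ≤ 2  holds
6. 6 / 2 = 3, so 2 divides 6  holds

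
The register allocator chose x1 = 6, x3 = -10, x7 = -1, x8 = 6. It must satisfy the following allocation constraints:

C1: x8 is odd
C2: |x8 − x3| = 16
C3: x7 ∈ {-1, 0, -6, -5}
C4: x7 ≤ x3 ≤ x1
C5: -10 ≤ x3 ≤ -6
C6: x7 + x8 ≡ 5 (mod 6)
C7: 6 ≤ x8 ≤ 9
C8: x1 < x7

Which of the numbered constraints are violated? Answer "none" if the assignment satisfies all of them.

C1: x8 = 6 is even — fails.
C2: |6 − (-10)| = 16 — holds.
C3: x7 = -1 is in {-1, 0, -6, -5} — holds.
C4: values -1, -10, 6; x7 = -1 is not ≤ x3 = -10 — fails.
C5: x3 = -10 lies in [-10, -6] — holds.
C6: x7 + x8 = 5; 5 mod 6 = 5 — holds.
C7: x8 = 6 lies in [6, 9] — holds.
C8: x1 = 6, x7 = -1; 6 ≥ -1 (want <) — fails.

The assignment fails constraints 1, 4, and 8.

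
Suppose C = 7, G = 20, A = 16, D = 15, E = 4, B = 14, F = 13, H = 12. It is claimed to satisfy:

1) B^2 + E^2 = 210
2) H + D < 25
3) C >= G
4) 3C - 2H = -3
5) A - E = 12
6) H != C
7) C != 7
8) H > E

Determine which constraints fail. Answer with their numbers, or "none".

Constraints 1, 2, 3, 7 are violated.

1) B^2 + E^2 = 14^2 + 4^2 = 196 + 16 = 212, not 210  fails
2) H + D = 12 + 15 = 27; 27 ≥ 25, bound 25 not met  fails
3) C = 7, G = 20; 7 < 20 (want ≥)  fails
4) 3C - 2H = 3(7) - 2(12) = -3  holds
5) A - E = 16 - 4 = 12  holds
6) H = 12, C = 7; distinct  holds
7) C = 7, but 7 is required to differ  fails
8) H = 12, E = 4; 12 > 4  holds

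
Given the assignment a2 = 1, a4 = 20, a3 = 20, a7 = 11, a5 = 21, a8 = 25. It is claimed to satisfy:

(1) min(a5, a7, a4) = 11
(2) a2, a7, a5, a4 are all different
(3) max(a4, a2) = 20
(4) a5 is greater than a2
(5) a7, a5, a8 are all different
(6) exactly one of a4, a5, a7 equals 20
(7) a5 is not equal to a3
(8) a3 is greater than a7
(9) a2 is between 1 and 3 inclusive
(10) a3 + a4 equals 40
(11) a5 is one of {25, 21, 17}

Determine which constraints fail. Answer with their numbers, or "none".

Yes — all constraints hold.

(1) min(21, 11, 20) = 11 — OK.
(2) values 1, 11, 21, 20 are pairwise distinct — OK.
(3) max(20, 1) = 20 — OK.
(4) a5 = 21, a2 = 1; 21 > 1 — OK.
(5) values 11, 21, 25 are pairwise distinct — OK.
(6) a4=20, a5=21, a7=11; 1 of them equals 20 — OK.
(7) a5 = 21, a3 = 20; distinct — OK.
(8) a3 = 20, a7 = 11; 20 > 11 — OK.
(9) a2 = 1 lies in [1, 3] — OK.
(10) a3 + a4 = 20 + 20 = 40 — OK.
(11) a5 = 21 is in {25, 21, 17} — OK.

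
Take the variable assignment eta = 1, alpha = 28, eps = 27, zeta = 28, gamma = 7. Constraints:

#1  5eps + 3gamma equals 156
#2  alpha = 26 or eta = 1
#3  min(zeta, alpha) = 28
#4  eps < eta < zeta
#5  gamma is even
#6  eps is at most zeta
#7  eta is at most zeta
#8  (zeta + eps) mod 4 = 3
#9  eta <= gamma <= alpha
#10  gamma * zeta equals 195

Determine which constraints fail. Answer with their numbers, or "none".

#1 5eps + 3gamma = 5(27) + 3(7) = 156 — holds.
#2 alpha = 28 ≠ 26, but eta = 1 = 1 (second disjunct) — holds.
#3 min(28, 28) = 28 — holds.
#4 values 27, 1, 28; eps = 27 is not < eta = 1 — does not hold.
#5 gamma = 7 is odd — does not hold.
#6 eps = 27, zeta = 28; 27 ≤ 28 — holds.
#7 eta = 1, zeta = 28; 1 ≤ 28 — holds.
#8 zeta + eps = 55; 55 mod 4 = 3 — holds.
#9 values 1 <= 7 <= 28 — holds.
#10 gamma * zeta = 7 * 28 = 196, not 195 — does not hold.

Violated: 4, 5, 10.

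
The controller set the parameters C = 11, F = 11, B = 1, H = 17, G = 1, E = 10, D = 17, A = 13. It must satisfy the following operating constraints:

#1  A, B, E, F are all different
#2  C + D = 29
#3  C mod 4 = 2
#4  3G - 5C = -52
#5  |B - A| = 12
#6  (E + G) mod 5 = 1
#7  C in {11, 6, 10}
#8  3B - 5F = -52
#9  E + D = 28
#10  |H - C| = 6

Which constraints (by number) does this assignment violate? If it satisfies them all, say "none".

Constraints 2, 3, and 9 do not hold.

#1 values 13, 1, 10, 11 are pairwise distinct — holds.
#2 C + D = 11 + 17 = 28, not 29 — does not hold.
#3 11 mod 4 = 3, not 2 — does not hold.
#4 3G - 5C = 3(1) - 5(11) = -52 — holds.
#5 |1 - 13| = 12 — holds.
#6 E + G = 11; 11 mod 5 = 1 — holds.
#7 C = 11 is in {11, 6, 10} — holds.
#8 3B - 5F = 3(1) - 5(11) = -52 — holds.
#9 E + D = 10 + 17 = 27, not 28 — does not hold.
#10 |17 - 11| = 6 — holds.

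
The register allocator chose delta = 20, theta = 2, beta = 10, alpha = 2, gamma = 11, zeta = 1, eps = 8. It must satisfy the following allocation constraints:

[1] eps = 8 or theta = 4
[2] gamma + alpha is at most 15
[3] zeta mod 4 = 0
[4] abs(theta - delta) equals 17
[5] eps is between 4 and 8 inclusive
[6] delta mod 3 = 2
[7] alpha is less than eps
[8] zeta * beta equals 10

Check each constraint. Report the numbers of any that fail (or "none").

[1] eps = 8 = 8 (first disjunct)  ✔
[2] gamma + alpha = 11 + 2 = 13; 13 ≤ 15  ✔
[3] 1 mod 4 = 1, not 0  ✘
[4] abs(2 - 20) = 18, not 17  ✘
[5] eps = 8 lies in [4, 8]  ✔
[6] 20 mod 3 = 2  ✔
[7] alpha = 2, eps = 8; 2 < 8  ✔
[8] zeta * beta = 1 * 10 = 10  ✔

The assignment fails constraints 3, 4.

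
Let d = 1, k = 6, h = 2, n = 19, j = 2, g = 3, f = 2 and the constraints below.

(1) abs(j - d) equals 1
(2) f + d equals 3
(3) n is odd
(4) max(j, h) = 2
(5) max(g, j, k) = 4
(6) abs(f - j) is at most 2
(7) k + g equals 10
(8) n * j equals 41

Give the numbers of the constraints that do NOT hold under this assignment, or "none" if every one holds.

(1) abs(2 - 1) = 1  holds
(2) f + d = 2 + 1 = 3  holds
(3) n = 19 is odd  holds
(4) max(2, 2) = 2  holds
(5) max(3, 2, 6) = 6, not 4  fails
(6) abs(2 - 2) = 0; 0 ≤ 2  holds
(7) k + g = 6 + 3 = 9, not 10  fails
(8) n * j = 19 * 2 = 38, not 41  fails

No — constraints 5, 7, and 8 are not satisfied.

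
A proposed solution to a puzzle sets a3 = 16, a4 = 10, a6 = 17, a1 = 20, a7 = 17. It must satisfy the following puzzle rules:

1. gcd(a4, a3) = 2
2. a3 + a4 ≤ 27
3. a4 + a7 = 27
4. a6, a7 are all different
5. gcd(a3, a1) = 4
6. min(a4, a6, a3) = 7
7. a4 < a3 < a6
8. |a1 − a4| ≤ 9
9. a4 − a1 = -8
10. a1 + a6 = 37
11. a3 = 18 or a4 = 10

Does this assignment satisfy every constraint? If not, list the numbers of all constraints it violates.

Constraints 4, 6, 8, 9 are violated.

1. gcd(10, 16) = 2  holds
2. a3 + a4 = 16 + 10 = 26; 26 ≤ 27  holds
3. a4 + a7 = 10 + 17 = 27  holds
4. a6 = a7 = 17, not all different  fails
5. gcd(16, 20) = 4  holds
6. min(10, 17, 16) = 10, not 7  fails
7. values 10 < 16 < 17  holds
8. |20 − 10| = 10; 10 > 9, exceeds bound 9  fails
9. a4 − a1 = 10 − 20 = -10, not -8  fails
10. a1 + a6 = 20 + 17 = 37  holds
11. a3 = 16 ≠ 18, but a4 = 10 = 10 (second disjunct)  holds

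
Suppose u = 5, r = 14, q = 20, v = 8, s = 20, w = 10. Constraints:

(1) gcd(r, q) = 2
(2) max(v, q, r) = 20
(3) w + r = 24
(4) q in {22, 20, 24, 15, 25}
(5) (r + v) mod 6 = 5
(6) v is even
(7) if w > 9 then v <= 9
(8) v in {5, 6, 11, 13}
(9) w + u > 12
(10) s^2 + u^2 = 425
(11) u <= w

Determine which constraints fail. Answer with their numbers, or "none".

Constraints 5 and 8 do not hold.

(1) gcd(14, 20) = 2 — holds.
(2) max(8, 20, 14) = 20 — holds.
(3) w + r = 10 + 14 = 24 — holds.
(4) q = 20 is in {22, 20, 24, 15, 25} — holds.
(5) r + v = 22; 22 mod 6 = 4, not 5 — fails.
(6) v = 8 is even — holds.
(7) w = 10 > 9, so we need v ≤ 9; v = 8 ≤ 9 — holds.
(8) v = 8 is not in {5, 6, 11, 13} — fails.
(9) w + u = 10 + 5 = 15; 15 > 12 — holds.
(10) s^2 + u^2 = 20^2 + 5^2 = 400 + 25 = 425 — holds.
(11) u = 5, w = 10; 5 ≤ 10 — holds.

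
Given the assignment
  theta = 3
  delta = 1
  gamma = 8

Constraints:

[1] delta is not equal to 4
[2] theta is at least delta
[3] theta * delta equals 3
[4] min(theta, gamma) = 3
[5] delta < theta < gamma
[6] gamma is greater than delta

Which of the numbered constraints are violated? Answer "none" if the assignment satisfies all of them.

The assignment satisfies every constraint.

[1] delta = 1, and 1 ≠ 4  ✔
[2] theta = 3, delta = 1; 3 ≥ 1  ✔
[3] theta * delta = 3 * 1 = 3  ✔
[4] min(3, 8) = 3  ✔
[5] values 1 < 3 < 8  ✔
[6] gamma = 8, delta = 1; 8 > 1  ✔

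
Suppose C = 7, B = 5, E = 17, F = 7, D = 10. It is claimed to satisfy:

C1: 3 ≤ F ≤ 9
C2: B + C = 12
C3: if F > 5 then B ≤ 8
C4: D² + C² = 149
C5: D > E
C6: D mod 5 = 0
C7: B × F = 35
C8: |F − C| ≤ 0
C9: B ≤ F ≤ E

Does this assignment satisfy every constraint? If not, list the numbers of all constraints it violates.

No — constraint 5 is not satisfied.

C1: F = 7 lies in [3, 9]  true
C2: B + C = 5 + 7 = 12  true
C3: F = 7 > 5, so we need B ≤ 8; B = 5 ≤ 8  true
C4: D² + C² = 10² + 7² = 100 + 49 = 149  true
C5: D = 10, E = 17; 10 ≤ 17 (want >)  false
C6: 10 mod 5 = 0  true
C7: B × F = 5 × 7 = 35  true
C8: |7 − 7| = 0; 0 ≤ 0  true
C9: values 5 ≤ 7 ≤ 17  true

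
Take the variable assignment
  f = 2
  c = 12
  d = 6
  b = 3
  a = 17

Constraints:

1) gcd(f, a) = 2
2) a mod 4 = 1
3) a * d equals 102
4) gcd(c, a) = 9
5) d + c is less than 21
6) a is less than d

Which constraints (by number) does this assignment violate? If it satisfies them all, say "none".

No — constraints 1, 4, and 6 are not satisfied.

1) gcd(2, 17) = 1, not 2 — violated.
2) 17 mod 4 = 1 — satisfied.
3) a * d = 17 * 6 = 102 — satisfied.
4) gcd(12, 17) = 1, not 9 — violated.
5) d + c = 6 + 12 = 18; 18 < 21 — satisfied.
6) a = 17, d = 6; 17 ≥ 6 (want <) — violated.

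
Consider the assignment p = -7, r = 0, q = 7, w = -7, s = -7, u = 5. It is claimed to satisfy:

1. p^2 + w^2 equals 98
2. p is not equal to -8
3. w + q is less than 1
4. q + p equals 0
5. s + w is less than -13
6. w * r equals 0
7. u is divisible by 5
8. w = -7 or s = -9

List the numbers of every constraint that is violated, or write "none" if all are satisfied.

The assignment satisfies every constraint.

1. p^2 + w^2 = (-7)^2 + (-7)^2 = 49 + 49 = 98 — OK.
2. p = -7, and -7 ≠ -8 — OK.
3. w + q = -7 + 7 = 0; 0 < 1 — OK.
4. q + p = 7 + (-7) = 0 — OK.
5. s + w = -7 + (-7) = -14; -14 < -13 — OK.
6. w * r = -7 * 0 = 0 — OK.
7. 5 / 5 = 1, so 5 divides 5 — OK.
8. w = -7 = -7 (first disjunct) — OK.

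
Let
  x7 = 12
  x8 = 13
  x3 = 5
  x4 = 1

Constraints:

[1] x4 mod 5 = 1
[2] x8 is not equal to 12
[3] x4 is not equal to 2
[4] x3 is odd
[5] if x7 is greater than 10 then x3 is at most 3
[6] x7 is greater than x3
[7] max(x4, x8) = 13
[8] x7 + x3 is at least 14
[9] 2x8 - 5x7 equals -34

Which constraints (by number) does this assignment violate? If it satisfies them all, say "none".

No — constraint 5 is not satisfied.

[1] 1 mod 5 = 1 — holds.
[2] x8 = 13, and 13 ≠ 12 — holds.
[3] x4 = 1, and 1 ≠ 2 — holds.
[4] x3 = 5 is odd — holds.
[5] x7 = 12 > 10, so we need x3 ≤ 3; but x3 = 5 > 3 — fails.
[6] x7 = 12, x3 = 5; 12 > 5 — holds.
[7] max(1, 13) = 13 — holds.
[8] x7 + x3 = 12 + 5 = 17; 17 ≥ 14 — holds.
[9] 2x8 - 5x7 = 2(13) - 5(12) = -34 — holds.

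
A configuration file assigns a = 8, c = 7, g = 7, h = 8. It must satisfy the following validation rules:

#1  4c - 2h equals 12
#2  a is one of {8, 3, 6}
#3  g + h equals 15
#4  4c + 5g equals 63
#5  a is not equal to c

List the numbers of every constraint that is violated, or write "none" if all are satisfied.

Yes — all constraints hold.

#1 4c - 2h = 4(7) - 2(8) = 12 — OK.
#2 a = 8 is in {8, 3, 6} — OK.
#3 g + h = 7 + 8 = 15 — OK.
#4 4c + 5g = 4(7) + 5(7) = 63 — OK.
#5 a = 8, c = 7; distinct — OK.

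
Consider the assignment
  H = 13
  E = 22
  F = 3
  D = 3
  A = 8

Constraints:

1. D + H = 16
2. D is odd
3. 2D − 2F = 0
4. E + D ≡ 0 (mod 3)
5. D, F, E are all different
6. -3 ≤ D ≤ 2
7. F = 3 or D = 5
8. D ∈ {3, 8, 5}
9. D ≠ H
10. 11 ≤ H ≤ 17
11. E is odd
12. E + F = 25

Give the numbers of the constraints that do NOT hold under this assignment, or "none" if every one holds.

Constraints 4, 5, 6, and 11 do not hold.

1. D + H = 3 + 13 = 16  true
2. D = 3 is odd  true
3. 2D − 2F = 2(3) − 2(3) = 0  true
4. E + D = 25; 25 mod 3 = 1, not 0  false
5. D = F = 3, not all different  false
6. D = 3 is outside [-3, 2]  false
7. F = 3 = 3 (first disjunct)  true
8. D = 3 is in {3, 8, 5}  true
9. D = 3, H = 13; distinct  true
10. H = 13 lies in [11, 17]  true
11. E = 22 is even  false
12. E + F = 22 + 3 = 25  true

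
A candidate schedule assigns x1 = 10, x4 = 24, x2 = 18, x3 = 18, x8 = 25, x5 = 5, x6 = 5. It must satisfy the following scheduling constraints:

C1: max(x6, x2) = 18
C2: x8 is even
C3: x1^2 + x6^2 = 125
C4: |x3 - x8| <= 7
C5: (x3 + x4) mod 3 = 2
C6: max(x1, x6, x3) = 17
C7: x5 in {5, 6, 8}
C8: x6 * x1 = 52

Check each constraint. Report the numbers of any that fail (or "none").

C1: max(5, 18) = 18 — holds.
C2: x8 = 25 is odd — does not hold.
C3: x1^2 + x6^2 = 10^2 + 5^2 = 100 + 25 = 125 — holds.
C4: |18 - 25| = 7; 7 ≤ 7 — holds.
C5: x3 + x4 = 42; 42 mod 3 = 0, not 2 — does not hold.
C6: max(10, 5, 18) = 18, not 17 — does not hold.
C7: x5 = 5 is in {5, 6, 8} — holds.
C8: x6 * x1 = 5 * 10 = 50, not 52 — does not hold.

No — constraints 2, 5, 6, 8 are not satisfied.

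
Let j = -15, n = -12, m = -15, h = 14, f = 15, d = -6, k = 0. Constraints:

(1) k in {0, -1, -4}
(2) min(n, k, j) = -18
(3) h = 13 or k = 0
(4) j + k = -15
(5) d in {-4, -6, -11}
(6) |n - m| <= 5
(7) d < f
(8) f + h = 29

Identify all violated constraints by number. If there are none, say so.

The assignment fails constraint 2.

(1) k = 0 is in {0, -1, -4}  ✓
(2) min(-12, 0, -15) = -15, not -18  ✗
(3) h = 14 ≠ 13, but k = 0 = 0 (second disjunct)  ✓
(4) j + k = -15 + 0 = -15  ✓
(5) d = -6 is in {-4, -6, -11}  ✓
(6) |-12 - (-15)| = 3; 3 ≤ 5  ✓
(7) d = -6, f = 15; -6 < 15  ✓
(8) f + h = 15 + 14 = 29  ✓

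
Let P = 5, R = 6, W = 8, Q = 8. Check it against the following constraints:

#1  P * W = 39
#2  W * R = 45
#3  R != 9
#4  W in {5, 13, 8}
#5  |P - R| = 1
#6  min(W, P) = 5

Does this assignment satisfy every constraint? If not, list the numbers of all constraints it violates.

#1 P * W = 5 * 8 = 40, not 39 — does not hold.
#2 W * R = 8 * 6 = 48, not 45 — does not hold.
#3 R = 6, and 6 ≠ 9 — holds.
#4 W = 8 is in {5, 13, 8} — holds.
#5 |5 - 6| = 1 — holds.
#6 min(8, 5) = 5 — holds.

No — constraints 1, 2 are not satisfied.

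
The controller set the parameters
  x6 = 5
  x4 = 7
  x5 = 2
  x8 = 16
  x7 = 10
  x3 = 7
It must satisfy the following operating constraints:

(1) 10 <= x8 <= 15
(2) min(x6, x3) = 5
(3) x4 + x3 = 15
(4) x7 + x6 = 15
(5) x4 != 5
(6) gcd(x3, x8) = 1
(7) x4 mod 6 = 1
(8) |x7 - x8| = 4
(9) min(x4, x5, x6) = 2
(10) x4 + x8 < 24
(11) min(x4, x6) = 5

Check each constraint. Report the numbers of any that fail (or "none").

No — constraints 1, 3, 8 are not satisfied.

(1) x8 = 16 is outside [10, 15] — fails.
(2) min(5, 7) = 5 — holds.
(3) x4 + x3 = 7 + 7 = 14, not 15 — fails.
(4) x7 + x6 = 10 + 5 = 15 — holds.
(5) x4 = 7, and 7 ≠ 5 — holds.
(6) gcd(7, 16) = 1 — holds.
(7) 7 mod 6 = 1 — holds.
(8) |10 - 16| = 6, not 4 — fails.
(9) min(7, 2, 5) = 2 — holds.
(10) x4 + x8 = 7 + 16 = 23; 23 < 24 — holds.
(11) min(7, 5) = 5 — holds.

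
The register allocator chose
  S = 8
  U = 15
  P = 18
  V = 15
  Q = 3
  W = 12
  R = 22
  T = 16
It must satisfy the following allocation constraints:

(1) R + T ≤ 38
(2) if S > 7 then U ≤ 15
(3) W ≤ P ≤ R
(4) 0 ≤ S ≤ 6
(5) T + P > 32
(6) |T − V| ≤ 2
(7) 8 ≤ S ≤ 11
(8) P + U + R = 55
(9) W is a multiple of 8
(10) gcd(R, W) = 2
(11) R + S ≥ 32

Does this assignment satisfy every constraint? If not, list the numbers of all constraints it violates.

(1) R + T = 22 + 16 = 38; 38 ≤ 38  yes
(2) S = 8 > 7, so we need U ≤ 15; U = 15 ≤ 15  yes
(3) values 12 ≤ 18 ≤ 22  yes
(4) S = 8 is outside [0, 6]  no
(5) T + P = 16 + 18 = 34; 34 > 32  yes
(6) |16 − 15| = 1; 1 ≤ 2  yes
(7) S = 8 lies in [8, 11]  yes
(8) P + U + R = 18 + 15 + 22 = 55  yes
(9) 12 = 8×1 + 4, so 8 does not divide 12  no
(10) gcd(22, 12) = 2  yes
(11) R + S = 22 + 8 = 30; 30 < 32, bound 32 not met  no

No — constraints 4, 9, and 11 are not satisfied.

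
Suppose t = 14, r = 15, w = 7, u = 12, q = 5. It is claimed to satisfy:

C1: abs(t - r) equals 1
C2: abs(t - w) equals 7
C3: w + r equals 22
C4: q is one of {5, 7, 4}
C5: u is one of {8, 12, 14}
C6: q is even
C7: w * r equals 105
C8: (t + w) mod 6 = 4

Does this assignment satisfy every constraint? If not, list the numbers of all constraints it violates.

C1: abs(14 - 15) = 1  holds
C2: abs(14 - 7) = 7  holds
C3: w + r = 7 + 15 = 22  holds
C4: q = 5 is in {5, 7, 4}  holds
C5: u = 12 is in {8, 12, 14}  holds
C6: q = 5 is odd  fails
C7: w * r = 7 * 15 = 105  holds
C8: t + w = 21; 21 mod 6 = 3, not 4  fails

Violated: 6, 8.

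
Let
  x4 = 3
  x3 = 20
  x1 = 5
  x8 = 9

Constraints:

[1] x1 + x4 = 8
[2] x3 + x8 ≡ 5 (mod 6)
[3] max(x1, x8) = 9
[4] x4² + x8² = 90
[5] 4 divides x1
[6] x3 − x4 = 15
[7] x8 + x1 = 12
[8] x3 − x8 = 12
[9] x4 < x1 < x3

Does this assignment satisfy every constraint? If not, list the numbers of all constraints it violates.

Constraints 5, 6, 7, and 8 do not hold.

[1] x1 + x4 = 5 + 3 = 8  true
[2] x3 + x8 = 29; 29 mod 6 = 5  true
[3] max(5, 9) = 9  true
[4] x4² + x8² = 3² + 9² = 9 + 81 = 90  true
[5] 5 = 4×1 + 1, so 4 does not divide 5  false
[6] x3 − x4 = 20 − 3 = 17, not 15  false
[7] x8 + x1 = 9 + 5 = 14, not 12  false
[8] x3 − x8 = 20 − 9 = 11, not 12  false
[9] values 3 < 5 < 20  true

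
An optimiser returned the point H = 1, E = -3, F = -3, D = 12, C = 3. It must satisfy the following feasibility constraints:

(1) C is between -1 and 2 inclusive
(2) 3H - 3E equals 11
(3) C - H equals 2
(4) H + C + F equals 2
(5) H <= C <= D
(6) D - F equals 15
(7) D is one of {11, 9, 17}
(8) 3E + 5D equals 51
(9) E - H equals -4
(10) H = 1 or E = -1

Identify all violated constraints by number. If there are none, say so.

The assignment fails constraints 1, 2, 4, and 7.

(1) C = 3 is outside [-1, 2] — violated.
(2) 3H - 3E = 3(1) - 3(-3) = 12, not 11 — violated.
(3) C - H = 3 - 1 = 2 — OK.
(4) H + C + F = 1 + 3 + (-3) = 1, not 2 — violated.
(5) values 1 <= 3 <= 12 — OK.
(6) D - F = 12 - (-3) = 15 — OK.
(7) D = 12 is not in {11, 9, 17} — violated.
(8) 3E + 5D = 3(-3) + 5(12) = 51 — OK.
(9) E - H = -3 - 1 = -4 — OK.
(10) H = 1 = 1 (first disjunct) — OK.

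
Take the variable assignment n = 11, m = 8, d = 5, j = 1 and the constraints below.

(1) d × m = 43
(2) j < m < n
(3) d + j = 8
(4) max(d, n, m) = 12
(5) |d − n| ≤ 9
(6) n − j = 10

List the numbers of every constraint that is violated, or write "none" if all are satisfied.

(1) d × m = 5 × 8 = 40, not 43  ✘
(2) values 1 < 8 < 11  ✔
(3) d + j = 5 + 1 = 6, not 8  ✘
(4) max(5, 11, 8) = 11, not 12  ✘
(5) |5 − 11| = 6; 6 ≤ 9  ✔
(6) n − j = 11 − 1 = 10  ✔

The assignment fails constraints 1, 3, 4.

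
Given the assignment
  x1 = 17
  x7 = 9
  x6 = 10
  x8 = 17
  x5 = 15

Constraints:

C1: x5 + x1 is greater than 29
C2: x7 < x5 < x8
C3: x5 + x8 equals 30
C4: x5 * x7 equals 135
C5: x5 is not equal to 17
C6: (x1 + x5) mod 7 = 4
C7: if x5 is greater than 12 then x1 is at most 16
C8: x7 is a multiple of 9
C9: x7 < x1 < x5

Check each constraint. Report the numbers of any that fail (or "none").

Constraints 3, 7, and 9 do not hold.

C1: x5 + x1 = 15 + 17 = 32; 32 > 29 — satisfied.
C2: values 9 < 15 < 17 — satisfied.
C3: x5 + x8 = 15 + 17 = 32, not 30 — violated.
C4: x5 * x7 = 15 * 9 = 135 — satisfied.
C5: x5 = 15, and 15 ≠ 17 — satisfied.
C6: x1 + x5 = 32; 32 mod 7 = 4 — satisfied.
C7: x5 = 15 > 12, so we need x1 ≤ 16; but x1 = 17 > 16 — violated.
C8: 9 / 9 = 1, so 9 divides 9 — satisfied.
C9: values 9, 17, 15; x1 = 17 is not < x5 = 15 — violated.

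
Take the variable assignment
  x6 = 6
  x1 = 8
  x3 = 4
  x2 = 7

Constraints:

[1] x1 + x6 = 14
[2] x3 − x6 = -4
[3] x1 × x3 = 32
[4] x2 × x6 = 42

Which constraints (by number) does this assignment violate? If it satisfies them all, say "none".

[1] x1 + x6 = 8 + 6 = 14 — OK.
[2] x3 − x6 = 4 − 6 = -2, not -4 — violated.
[3] x1 × x3 = 8 × 4 = 32 — OK.
[4] x2 × x6 = 7 × 6 = 42 — OK.

Constraint 2 does not hold.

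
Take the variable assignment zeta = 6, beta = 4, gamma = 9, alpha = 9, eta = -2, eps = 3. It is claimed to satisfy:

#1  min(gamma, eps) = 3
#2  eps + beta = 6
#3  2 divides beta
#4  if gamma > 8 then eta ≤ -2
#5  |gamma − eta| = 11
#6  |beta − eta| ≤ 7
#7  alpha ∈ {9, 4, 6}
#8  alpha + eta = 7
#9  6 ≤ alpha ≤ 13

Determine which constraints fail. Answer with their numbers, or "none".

#1 min(9, 3) = 3  yes
#2 eps + beta = 3 + 4 = 7, not 6  no
#3 4 / 2 = 2, so 2 divides 4  yes
#4 gamma = 9 > 8, so we need eta ≤ -2; eta = -2 ≤ -2  yes
#5 |9 − (-2)| = 11  yes
#6 |4 − (-2)| = 6; 6 ≤ 7  yes
#7 alpha = 9 is in {9, 4, 6}  yes
#8 alpha + eta = 9 + (-2) = 7  yes
#9 alpha = 9 lies in [6, 13]  yes

The assignment fails constraint 2.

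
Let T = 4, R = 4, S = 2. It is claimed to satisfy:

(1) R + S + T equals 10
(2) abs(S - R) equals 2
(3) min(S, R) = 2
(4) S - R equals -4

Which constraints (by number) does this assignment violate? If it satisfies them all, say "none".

No — constraint 4 is not satisfied.

(1) R + S + T = 4 + 2 + 4 = 10  true
(2) abs(2 - 4) = 2  true
(3) min(2, 4) = 2  true
(4) S - R = 2 - 4 = -2, not -4  false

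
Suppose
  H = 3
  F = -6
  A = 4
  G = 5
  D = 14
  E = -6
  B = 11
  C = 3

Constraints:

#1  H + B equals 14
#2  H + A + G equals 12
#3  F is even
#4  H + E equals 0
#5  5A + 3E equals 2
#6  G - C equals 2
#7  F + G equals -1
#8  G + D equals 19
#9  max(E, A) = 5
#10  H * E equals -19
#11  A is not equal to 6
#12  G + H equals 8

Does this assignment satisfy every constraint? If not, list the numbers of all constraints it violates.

Violated: 4, 9, and 10.

#1 H + B = 3 + 11 = 14 — OK.
#2 H + A + G = 3 + 4 + 5 = 12 — OK.
#3 F = -6 is even — OK.
#4 H + E = 3 + (-6) = -3, not 0 — violated.
#5 5A + 3E = 5(4) + 3(-6) = 2 — OK.
#6 G - C = 5 - 3 = 2 — OK.
#7 F + G = -6 + 5 = -1 — OK.
#8 G + D = 5 + 14 = 19 — OK.
#9 max(-6, 4) = 4, not 5 — violated.
#10 H * E = 3 * (-6) = -18, not -19 — violated.
#11 A = 4, and 4 ≠ 6 — OK.
#12 G + H = 5 + 3 = 8 — OK.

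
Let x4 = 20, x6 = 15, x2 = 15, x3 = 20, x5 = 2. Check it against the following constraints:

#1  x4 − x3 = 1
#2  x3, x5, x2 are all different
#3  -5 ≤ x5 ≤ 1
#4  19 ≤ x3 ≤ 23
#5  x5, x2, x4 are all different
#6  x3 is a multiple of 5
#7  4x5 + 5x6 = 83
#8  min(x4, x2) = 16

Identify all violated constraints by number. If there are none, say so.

#1 x4 − x3 = 20 − 20 = 0, not 1  ✘
#2 values 20, 2, 15 are pairwise distinct  ✔
#3 x5 = 2 is outside [-5, 1]  ✘
#4 x3 = 20 lies in [19, 23]  ✔
#5 values 2, 15, 20 are pairwise distinct  ✔
#6 20 / 5 = 4, so 5 divides 20  ✔
#7 4x5 + 5x6 = 4(2) + 5(15) = 83  ✔
#8 min(20, 15) = 15, not 16  ✘

Constraints 1, 3, and 8 are violated.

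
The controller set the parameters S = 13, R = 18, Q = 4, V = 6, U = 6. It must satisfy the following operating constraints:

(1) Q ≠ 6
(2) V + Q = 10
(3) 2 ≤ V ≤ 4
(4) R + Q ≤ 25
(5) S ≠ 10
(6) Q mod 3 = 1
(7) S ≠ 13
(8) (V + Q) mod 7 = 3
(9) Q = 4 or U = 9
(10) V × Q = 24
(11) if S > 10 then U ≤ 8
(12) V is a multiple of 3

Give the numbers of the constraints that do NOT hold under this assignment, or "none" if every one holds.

(1) Q = 4, and 4 ≠ 6  ✓
(2) V + Q = 6 + 4 = 10  ✓
(3) V = 6 is outside [2, 4]  ✗
(4) R + Q = 18 + 4 = 22; 22 ≤ 25  ✓
(5) S = 13, and 13 ≠ 10  ✓
(6) 4 mod 3 = 1  ✓
(7) S = 13, but 13 is required to differ  ✗
(8) V + Q = 10; 10 mod 7 = 3  ✓
(9) Q = 4 = 4 (first disjunct)  ✓
(10) V × Q = 6 × 4 = 24  ✓
(11) S = 13 > 10, so we need U ≤ 8; U = 6 ≤ 8  ✓
(12) 6 / 3 = 2, so 3 divides 6  ✓

Constraints 3 and 7 are violated.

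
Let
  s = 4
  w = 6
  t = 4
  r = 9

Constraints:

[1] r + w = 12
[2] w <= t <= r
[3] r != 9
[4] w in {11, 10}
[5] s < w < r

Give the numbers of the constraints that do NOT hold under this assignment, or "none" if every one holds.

[1] r + w = 9 + 6 = 15, not 12 — does not hold.
[2] values 6, 4, 9; w = 6 is not <= t = 4 — does not hold.
[3] r = 9, but 9 is required to differ — does not hold.
[4] w = 6 is not in {11, 10} — does not hold.
[5] values 4 < 6 < 9 — holds.

Violated: 1, 2, 3, and 4.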